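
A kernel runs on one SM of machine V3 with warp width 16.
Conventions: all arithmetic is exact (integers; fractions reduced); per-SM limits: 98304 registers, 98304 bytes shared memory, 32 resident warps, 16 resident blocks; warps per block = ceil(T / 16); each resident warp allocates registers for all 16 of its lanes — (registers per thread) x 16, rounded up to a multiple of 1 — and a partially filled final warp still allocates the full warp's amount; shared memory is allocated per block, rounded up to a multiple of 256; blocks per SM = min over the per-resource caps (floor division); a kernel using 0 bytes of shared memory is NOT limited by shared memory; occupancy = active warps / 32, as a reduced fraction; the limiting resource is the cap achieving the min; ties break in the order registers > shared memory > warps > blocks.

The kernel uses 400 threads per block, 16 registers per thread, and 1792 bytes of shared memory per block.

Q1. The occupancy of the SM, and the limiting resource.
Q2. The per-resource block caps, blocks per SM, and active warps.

Answer: occupancy 25/32, limited by warps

registers: 15 blocks
shared memory: 54 blocks
warps: 1 block
blocks: 16 blocks

Answer: 1 block, 25 active warps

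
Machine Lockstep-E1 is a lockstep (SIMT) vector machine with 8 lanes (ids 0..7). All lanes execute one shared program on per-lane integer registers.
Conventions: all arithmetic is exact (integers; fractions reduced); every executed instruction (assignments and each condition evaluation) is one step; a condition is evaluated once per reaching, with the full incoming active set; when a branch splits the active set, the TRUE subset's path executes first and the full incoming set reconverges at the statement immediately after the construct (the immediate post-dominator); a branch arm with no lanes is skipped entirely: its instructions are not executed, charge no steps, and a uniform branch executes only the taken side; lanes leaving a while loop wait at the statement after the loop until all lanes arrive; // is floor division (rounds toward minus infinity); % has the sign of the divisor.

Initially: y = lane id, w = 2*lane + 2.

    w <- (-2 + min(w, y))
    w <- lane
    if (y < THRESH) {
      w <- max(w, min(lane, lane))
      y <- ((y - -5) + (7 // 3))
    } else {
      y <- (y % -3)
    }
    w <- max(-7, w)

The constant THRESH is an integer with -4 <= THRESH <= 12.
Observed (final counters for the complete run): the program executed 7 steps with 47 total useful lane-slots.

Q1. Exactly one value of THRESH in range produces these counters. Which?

Answer: THRESH = 7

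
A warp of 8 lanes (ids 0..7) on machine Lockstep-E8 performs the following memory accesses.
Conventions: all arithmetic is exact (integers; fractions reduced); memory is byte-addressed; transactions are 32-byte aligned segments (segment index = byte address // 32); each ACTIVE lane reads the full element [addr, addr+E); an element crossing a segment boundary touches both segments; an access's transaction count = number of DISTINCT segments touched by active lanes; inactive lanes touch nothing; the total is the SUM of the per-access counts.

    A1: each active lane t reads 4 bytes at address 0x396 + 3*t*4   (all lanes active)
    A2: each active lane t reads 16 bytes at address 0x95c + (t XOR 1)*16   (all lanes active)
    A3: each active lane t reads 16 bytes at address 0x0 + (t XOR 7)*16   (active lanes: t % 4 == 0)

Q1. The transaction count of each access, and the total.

A1: 4 transactions
A2: 5 transactions
A3: 2 transactions

Answer: 4,5,2; total 11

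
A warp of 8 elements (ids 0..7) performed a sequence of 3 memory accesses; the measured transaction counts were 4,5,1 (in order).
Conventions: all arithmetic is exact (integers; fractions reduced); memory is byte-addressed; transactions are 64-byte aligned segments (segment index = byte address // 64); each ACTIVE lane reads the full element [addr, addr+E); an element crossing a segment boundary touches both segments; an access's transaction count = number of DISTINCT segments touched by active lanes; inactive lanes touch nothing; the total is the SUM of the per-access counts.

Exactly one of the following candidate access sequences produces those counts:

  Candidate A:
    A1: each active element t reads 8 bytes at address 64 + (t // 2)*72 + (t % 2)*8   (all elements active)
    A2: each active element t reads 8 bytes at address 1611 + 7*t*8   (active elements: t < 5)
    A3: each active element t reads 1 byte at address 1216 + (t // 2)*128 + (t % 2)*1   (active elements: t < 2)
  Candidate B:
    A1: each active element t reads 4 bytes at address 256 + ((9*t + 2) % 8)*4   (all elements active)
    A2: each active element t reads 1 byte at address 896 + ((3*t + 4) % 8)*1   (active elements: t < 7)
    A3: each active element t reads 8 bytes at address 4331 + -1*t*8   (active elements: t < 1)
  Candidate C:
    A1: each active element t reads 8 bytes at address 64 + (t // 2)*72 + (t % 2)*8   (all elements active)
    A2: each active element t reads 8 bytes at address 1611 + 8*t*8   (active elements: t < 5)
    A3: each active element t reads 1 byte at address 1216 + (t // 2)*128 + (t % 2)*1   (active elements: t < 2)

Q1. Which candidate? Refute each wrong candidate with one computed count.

A: A2 gives 4 transactions, not 5
B: A1 gives 1 transaction, not 4
C: all counts match (4,5,1)

Answer: C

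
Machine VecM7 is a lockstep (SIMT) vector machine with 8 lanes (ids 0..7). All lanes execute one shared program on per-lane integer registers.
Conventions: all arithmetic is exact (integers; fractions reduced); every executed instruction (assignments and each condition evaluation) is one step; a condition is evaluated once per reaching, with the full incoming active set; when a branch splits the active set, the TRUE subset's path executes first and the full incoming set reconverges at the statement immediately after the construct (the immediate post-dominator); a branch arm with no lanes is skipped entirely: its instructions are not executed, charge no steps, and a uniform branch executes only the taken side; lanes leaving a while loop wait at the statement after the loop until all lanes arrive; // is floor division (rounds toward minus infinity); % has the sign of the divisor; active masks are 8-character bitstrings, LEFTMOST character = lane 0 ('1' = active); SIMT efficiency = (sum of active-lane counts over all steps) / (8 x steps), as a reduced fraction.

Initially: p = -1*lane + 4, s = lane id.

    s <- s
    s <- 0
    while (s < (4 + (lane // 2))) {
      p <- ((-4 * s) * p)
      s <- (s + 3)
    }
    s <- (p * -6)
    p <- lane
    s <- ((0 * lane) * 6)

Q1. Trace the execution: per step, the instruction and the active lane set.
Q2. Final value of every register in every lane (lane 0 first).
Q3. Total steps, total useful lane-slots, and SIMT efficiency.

step 0: s <- s                       11111111
step 1: s <- 0                       11111111
step 2: eval (s < (4 + (lane // 2))) 11111111
step 3: p <- ((-4 * s) * p)          11111111
step 4: s <- (s + 3)                 11111111
step 5: eval (s < (4 + (lane // 2))) 11111111
step 6: p <- ((-4 * s) * p)          11111111
step 7: s <- (s + 3)                 11111111
step 8: eval (s < (4 + (lane // 2))) 11111111
step 9: p <- ((-4 * s) * p)          00000011
step 10: s <- (s + 3)                 00000011
step 11: eval (s < (4 + (lane // 2))) 00000011
step 12: s <- (p * -6)                11111111
step 13: p <- lane                    11111111
step 14: s <- ((0 * lane) * 6)        11111111

Answer: 15 steps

p: 0,1,2,3,4,5,6,7
s: 0,0,0,0,0,0,0,0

steps = 15; useful = 102; efficiency = 102/120 = 17/20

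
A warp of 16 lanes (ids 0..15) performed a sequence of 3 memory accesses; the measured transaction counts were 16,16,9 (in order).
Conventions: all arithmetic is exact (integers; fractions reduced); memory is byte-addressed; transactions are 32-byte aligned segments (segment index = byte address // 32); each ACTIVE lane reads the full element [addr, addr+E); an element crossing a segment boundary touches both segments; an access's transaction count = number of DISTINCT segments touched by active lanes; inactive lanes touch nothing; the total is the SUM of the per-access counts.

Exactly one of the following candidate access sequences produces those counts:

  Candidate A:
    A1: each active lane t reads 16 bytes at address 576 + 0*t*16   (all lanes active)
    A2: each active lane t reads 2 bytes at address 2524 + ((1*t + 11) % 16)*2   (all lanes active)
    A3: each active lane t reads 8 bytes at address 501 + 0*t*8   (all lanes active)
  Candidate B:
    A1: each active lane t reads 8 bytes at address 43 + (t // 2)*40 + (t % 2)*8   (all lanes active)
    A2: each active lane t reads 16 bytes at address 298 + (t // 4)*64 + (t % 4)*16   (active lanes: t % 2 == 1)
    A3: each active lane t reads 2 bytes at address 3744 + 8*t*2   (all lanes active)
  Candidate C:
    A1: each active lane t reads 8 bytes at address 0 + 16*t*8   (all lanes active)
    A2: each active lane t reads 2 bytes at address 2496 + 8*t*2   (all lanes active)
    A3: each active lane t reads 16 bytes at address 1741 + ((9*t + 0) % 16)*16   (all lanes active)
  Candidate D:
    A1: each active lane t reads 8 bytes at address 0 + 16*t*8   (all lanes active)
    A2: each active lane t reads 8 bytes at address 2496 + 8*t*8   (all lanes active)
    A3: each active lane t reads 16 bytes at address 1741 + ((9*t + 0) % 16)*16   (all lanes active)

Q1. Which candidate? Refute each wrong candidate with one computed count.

A: A1 gives 1 transaction, not 16
B: A1 gives 10 transactions, not 16
C: A2 gives 8 transactions, not 16
D: all counts match (16,16,9)

Answer: D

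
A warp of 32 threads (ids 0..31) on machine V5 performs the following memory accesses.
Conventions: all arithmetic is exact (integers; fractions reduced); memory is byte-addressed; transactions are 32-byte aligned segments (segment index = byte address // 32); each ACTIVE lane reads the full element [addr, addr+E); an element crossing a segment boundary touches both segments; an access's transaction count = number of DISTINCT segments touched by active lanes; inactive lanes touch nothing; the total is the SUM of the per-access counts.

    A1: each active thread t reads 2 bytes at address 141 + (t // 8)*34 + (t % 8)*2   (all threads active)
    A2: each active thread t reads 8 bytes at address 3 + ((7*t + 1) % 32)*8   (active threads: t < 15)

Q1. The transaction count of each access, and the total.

A1: 5 transactions
A2: 8 transactions

Answer: 5,8; total 13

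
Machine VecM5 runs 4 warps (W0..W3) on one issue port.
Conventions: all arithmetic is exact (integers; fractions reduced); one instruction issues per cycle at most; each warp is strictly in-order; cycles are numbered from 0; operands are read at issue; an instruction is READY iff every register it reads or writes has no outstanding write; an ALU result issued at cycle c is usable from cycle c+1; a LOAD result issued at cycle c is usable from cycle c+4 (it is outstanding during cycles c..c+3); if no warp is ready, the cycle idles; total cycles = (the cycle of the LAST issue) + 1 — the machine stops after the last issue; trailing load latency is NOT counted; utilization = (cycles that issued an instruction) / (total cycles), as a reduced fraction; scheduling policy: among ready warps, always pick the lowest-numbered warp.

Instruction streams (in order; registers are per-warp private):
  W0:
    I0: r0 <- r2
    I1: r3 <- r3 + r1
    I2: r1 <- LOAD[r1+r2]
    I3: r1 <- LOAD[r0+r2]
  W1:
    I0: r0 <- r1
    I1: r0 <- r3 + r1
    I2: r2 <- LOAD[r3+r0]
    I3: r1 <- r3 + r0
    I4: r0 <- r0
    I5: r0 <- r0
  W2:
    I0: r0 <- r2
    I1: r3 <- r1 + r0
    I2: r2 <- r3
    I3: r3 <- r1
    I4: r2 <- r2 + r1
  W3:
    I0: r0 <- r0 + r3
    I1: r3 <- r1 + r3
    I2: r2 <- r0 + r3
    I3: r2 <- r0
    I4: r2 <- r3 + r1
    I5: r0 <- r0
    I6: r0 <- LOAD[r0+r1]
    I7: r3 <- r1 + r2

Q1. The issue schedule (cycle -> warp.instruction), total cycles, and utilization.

cycle 0: W0.I0
cycle 1: W0.I1
cycle 2: W0.I2
cycle 3: W1.I0
cycle 4: W1.I1
cycle 5: W1.I2
cycle 6: W0.I3
cycle 7: W1.I3
cycle 8: W1.I4
cycle 9: W1.I5
cycle 10: W2.I0
cycle 11: W2.I1
cycle 12: W2.I2
cycle 13: W2.I3
cycle 14: W2.I4
cycle 15: W3.I0
cycle 16: W3.I1
cycle 17: W3.I2
cycle 18: W3.I3
cycle 19: W3.I4
cycle 20: W3.I5
cycle 21: W3.I6
cycle 22: W3.I7

Answer: 23 cycles, utilization 1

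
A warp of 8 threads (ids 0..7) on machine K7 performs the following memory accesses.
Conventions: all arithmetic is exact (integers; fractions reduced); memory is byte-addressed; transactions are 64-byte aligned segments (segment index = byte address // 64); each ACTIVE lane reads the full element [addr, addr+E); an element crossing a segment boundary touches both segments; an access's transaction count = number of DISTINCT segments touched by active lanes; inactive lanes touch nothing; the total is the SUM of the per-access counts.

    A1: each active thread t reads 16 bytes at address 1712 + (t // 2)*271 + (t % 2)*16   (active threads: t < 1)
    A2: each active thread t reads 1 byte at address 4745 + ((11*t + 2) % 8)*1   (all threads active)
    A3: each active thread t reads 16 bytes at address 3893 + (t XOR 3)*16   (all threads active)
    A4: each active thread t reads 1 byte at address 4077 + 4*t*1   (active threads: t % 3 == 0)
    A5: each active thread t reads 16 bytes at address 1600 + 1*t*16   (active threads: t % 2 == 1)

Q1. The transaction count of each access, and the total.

A1: 1 transaction
A2: 1 transaction
A3: 3 transactions
A4: 2 transactions
A5: 2 transactions

Answer: 1,1,3,2,2; total 9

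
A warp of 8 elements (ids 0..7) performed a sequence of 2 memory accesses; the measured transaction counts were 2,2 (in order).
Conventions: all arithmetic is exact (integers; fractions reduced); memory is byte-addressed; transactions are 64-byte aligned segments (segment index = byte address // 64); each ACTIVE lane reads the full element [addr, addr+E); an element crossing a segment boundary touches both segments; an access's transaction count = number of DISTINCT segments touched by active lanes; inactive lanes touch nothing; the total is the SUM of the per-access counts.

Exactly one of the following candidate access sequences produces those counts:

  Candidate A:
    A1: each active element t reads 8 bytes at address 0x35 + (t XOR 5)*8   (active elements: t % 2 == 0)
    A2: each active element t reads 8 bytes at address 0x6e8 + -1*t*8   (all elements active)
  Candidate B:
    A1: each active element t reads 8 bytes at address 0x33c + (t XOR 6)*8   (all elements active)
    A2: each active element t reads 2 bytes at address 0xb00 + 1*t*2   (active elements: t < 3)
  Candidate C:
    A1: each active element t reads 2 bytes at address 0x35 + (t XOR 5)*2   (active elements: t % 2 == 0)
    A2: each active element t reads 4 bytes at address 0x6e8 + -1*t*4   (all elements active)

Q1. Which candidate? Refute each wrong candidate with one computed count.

B: A2 gives 1 transaction, not 2
C: A2 gives 1 transaction, not 2
A: all counts match (2,2)

Answer: A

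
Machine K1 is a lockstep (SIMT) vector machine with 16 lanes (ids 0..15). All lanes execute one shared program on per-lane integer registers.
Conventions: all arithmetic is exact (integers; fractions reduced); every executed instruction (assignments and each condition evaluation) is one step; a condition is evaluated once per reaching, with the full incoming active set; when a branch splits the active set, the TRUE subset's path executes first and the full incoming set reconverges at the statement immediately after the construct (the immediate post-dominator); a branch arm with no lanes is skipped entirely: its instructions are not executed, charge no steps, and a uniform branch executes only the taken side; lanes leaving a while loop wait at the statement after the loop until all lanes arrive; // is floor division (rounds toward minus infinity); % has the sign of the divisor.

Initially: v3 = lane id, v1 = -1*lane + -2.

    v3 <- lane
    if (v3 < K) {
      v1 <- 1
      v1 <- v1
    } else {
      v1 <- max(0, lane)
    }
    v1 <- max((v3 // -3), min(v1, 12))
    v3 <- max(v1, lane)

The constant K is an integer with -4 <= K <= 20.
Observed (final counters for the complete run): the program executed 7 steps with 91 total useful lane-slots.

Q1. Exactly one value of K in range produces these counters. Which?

Answer: K = 11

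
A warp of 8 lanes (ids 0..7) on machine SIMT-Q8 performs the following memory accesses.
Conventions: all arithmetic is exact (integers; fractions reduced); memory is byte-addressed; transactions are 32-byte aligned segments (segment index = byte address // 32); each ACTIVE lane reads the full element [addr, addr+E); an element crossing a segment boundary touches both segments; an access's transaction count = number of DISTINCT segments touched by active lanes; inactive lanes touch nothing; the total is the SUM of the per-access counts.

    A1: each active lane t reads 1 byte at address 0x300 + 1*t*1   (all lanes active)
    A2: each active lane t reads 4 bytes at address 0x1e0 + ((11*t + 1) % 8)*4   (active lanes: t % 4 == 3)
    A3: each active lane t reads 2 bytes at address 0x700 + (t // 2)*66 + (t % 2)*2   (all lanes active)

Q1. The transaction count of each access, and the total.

A1: 1 transaction
A2: 1 transaction
A3: 4 transactions

Answer: 1,1,4; total 6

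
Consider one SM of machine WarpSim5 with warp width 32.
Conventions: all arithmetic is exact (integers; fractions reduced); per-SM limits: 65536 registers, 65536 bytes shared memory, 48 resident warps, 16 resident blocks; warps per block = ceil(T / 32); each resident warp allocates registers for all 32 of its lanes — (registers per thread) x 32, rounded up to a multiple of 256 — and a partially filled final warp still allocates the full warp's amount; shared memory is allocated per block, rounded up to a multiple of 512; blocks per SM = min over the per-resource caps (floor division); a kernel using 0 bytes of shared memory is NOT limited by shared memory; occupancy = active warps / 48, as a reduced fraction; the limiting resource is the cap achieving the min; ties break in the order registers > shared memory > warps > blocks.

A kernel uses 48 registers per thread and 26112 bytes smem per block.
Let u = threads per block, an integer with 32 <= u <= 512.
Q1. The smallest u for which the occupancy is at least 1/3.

Answer: u = 225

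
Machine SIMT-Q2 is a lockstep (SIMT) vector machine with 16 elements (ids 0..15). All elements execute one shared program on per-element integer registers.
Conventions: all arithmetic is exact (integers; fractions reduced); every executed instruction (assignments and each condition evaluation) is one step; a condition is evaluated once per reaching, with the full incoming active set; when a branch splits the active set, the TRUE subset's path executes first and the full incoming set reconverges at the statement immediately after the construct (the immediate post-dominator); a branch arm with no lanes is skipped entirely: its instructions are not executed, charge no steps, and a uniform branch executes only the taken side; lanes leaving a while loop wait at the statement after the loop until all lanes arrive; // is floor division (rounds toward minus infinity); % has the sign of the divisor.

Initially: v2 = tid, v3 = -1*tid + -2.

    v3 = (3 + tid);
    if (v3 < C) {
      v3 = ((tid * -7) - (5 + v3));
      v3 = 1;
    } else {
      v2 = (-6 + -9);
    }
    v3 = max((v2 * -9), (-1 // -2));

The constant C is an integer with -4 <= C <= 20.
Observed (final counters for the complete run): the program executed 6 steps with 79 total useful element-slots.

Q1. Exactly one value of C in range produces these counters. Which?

Answer: C = 18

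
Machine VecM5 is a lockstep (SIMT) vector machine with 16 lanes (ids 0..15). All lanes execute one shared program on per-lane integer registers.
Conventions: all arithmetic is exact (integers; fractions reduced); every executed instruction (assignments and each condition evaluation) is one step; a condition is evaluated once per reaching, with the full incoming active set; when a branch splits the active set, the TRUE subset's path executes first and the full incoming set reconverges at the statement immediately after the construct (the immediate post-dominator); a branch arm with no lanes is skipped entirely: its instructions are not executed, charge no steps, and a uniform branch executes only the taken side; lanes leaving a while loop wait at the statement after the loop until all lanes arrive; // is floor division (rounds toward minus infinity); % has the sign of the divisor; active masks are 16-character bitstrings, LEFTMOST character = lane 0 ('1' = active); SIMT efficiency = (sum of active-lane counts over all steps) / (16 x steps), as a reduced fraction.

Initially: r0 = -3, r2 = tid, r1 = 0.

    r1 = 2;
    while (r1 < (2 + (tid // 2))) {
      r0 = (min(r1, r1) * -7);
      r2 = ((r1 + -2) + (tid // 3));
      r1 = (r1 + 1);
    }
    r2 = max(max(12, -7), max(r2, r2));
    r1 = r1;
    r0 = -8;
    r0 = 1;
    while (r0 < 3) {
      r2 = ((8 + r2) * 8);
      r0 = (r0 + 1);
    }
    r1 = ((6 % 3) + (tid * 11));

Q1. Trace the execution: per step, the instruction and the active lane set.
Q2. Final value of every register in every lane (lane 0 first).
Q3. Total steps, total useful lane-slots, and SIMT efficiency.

step 0: r1 <- 2                      1111111111111111
step 1: eval (r1 < (2 + (tid // 2))) 1111111111111111
step 2: r0 <- (min(r1, r1) * -7)     0011111111111111
step 3: r2 <- ((r1 + -2) + (tid // 3)) 0011111111111111
step 4: r1 <- (r1 + 1)               0011111111111111
step 5: eval (r1 < (2 + (tid // 2))) 0011111111111111
step 6: r0 <- (min(r1, r1) * -7)     0000111111111111
step 7: r2 <- ((r1 + -2) + (tid // 3)) 0000111111111111
step 8: r1 <- (r1 + 1)               0000111111111111
step 9: eval (r1 < (2 + (tid // 2))) 0000111111111111
step 10: r0 <- (min(r1, r1) * -7)     0000001111111111
step 11: r2 <- ((r1 + -2) + (tid // 3)) 0000001111111111
step 12: r1 <- (r1 + 1)               0000001111111111
step 13: eval (r1 < (2 + (tid // 2))) 0000001111111111
step 14: r0 <- (min(r1, r1) * -7)     0000000011111111
step 15: r2 <- ((r1 + -2) + (tid // 3)) 0000000011111111
step 16: r1 <- (r1 + 1)               0000000011111111
step 17: eval (r1 < (2 + (tid // 2))) 0000000011111111
step 18: r0 <- (min(r1, r1) * -7)     0000000000111111
step 19: r2 <- ((r1 + -2) + (tid // 3)) 0000000000111111
step 20: r1 <- (r1 + 1)               0000000000111111
step 21: eval (r1 < (2 + (tid // 2))) 0000000000111111
step 22: r0 <- (min(r1, r1) * -7)     0000000000001111
step 23: r2 <- ((r1 + -2) + (tid // 3)) 0000000000001111
step 24: r1 <- (r1 + 1)               0000000000001111
step 25: eval (r1 < (2 + (tid // 2))) 0000000000001111
step 26: r0 <- (min(r1, r1) * -7)     0000000000000011
step 27: r2 <- ((r1 + -2) + (tid // 3)) 0000000000000011
step 28: r1 <- (r1 + 1)               0000000000000011
step 29: eval (r1 < (2 + (tid // 2))) 0000000000000011
step 30: r2 <- max(max(12, -7), max(r2, r2)) 1111111111111111
step 31: r1 <- r1                     1111111111111111
step 32: r0 <- -8                     1111111111111111
step 33: r0 <- 1                      1111111111111111
step 34: eval (r0 < 3)                1111111111111111
step 35: r2 <- ((8 + r2) * 8)         1111111111111111
step 36: r0 <- (r0 + 1)               1111111111111111
step 37: eval (r0 < 3)                1111111111111111
step 38: r2 <- ((8 + r2) * 8)         1111111111111111
step 39: r0 <- (r0 + 1)               1111111111111111
step 40: eval (r0 < 3)                1111111111111111
step 41: r1 <- ((6 % 3) + (tid * 11)) 1111111111111111

Answer: 42 steps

r0: 3,3,3,3,3,3,3,3,3,3,3,3,3,3,3,3
r2: 1344,1344,1344,1344,1344,1344,1344,1344,1344,1344,1344,1344,1344,1344,1344,1344
r1: 0,11,22,33,44,55,66,77,88,99,110,121,132,143,154,165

steps = 42; useful = 448; efficiency = 448/672 = 2/3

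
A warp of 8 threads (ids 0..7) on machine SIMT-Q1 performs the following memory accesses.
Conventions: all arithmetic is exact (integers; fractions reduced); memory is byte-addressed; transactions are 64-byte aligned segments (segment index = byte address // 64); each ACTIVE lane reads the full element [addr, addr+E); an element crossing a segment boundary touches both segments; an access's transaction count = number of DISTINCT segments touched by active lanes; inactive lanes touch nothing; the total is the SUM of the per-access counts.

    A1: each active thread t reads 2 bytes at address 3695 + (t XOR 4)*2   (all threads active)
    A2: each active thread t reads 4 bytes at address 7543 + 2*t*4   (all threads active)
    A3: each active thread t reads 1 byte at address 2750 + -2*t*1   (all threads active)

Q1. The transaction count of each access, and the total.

A1: 1 transaction
A2: 2 transactions
A3: 1 transaction

Answer: 1,2,1; total 4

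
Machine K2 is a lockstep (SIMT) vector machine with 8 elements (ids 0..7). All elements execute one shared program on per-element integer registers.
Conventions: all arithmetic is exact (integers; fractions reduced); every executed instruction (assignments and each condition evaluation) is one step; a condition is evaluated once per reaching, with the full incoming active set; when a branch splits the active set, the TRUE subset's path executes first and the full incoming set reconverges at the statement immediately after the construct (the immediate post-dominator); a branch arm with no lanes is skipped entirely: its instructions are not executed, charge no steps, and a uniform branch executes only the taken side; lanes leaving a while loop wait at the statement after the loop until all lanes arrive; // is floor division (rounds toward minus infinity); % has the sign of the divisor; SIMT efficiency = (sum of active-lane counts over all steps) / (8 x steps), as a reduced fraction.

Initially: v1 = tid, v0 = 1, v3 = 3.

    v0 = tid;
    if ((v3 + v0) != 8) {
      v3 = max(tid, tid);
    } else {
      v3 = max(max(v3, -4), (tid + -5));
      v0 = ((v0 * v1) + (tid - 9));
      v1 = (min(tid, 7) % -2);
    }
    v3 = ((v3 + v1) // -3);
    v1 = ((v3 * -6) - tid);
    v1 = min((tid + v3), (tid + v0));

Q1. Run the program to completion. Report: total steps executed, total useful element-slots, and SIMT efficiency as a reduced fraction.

Answer: 9 steps, 50 useful, 25/36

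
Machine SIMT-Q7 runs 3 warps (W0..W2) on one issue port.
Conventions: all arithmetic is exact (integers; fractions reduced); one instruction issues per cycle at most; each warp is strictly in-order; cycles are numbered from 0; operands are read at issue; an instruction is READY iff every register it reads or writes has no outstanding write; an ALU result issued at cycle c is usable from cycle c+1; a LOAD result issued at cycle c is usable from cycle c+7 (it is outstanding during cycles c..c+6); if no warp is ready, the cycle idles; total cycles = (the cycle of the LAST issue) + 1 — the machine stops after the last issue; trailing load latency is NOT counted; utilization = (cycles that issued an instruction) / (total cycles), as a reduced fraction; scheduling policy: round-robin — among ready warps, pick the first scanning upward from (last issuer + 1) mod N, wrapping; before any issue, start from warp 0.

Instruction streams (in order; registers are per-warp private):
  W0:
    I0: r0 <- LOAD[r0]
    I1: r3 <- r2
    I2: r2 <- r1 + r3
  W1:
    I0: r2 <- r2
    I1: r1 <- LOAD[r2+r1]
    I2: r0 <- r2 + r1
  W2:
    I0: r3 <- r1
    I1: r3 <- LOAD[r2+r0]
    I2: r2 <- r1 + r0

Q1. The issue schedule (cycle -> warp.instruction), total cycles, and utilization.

cycle 0: W0.I0
cycle 1: W1.I0
cycle 2: W2.I0
cycle 3: W0.I1
cycle 4: W1.I1
cycle 5: W2.I1
cycle 6: W0.I2
cycle 7: W2.I2
cycle 8: idle
cycle 9: idle
cycle 10: idle
cycle 11: W1.I2

Answer: 12 cycles, utilization 3/4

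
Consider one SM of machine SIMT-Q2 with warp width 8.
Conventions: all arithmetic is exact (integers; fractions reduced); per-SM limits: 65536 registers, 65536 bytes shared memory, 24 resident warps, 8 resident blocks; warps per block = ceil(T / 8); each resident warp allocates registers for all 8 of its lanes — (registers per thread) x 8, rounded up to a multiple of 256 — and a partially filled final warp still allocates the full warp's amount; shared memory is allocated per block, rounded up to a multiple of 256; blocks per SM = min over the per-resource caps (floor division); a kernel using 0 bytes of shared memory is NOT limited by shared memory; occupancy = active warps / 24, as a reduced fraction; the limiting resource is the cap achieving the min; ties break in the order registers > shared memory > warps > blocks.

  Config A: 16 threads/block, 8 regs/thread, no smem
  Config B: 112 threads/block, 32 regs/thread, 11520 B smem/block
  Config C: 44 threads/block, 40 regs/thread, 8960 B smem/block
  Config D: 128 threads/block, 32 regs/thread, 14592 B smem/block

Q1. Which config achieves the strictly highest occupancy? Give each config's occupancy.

occupancies: A 2/3, B 7/12, C 1, D 2/3

Answer: C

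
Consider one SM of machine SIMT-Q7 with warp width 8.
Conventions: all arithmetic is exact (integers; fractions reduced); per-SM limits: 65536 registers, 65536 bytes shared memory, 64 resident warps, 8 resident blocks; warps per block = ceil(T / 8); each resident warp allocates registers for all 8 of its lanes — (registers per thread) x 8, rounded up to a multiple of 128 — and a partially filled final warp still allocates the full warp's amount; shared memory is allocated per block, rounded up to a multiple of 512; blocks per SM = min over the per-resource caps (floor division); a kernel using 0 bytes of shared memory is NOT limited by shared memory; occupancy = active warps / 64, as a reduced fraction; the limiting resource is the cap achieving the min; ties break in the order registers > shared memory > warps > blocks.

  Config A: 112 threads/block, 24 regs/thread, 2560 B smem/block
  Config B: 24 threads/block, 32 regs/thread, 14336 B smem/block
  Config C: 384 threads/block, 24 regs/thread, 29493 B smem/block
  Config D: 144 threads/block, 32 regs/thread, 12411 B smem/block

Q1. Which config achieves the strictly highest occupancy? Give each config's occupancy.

occupancies: A 7/8, B 3/16, C 3/4, D 27/32

Answer: A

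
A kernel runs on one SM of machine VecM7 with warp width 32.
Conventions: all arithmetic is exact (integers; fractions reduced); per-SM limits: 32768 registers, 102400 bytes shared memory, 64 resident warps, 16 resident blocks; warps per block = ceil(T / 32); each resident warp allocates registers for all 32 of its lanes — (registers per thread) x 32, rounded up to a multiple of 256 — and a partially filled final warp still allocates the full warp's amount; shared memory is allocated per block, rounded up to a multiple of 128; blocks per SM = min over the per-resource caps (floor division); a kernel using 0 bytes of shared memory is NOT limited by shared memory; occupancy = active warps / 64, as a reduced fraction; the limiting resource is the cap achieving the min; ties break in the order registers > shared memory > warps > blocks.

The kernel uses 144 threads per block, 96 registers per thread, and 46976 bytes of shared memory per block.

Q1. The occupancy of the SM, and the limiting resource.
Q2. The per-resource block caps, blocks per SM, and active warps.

Answer: occupancy 5/32, limited by registers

registers: 2 blocks
shared memory: 2 blocks
warps: 12 blocks
blocks: 16 blocks

Answer: 2 blocks, 10 active warps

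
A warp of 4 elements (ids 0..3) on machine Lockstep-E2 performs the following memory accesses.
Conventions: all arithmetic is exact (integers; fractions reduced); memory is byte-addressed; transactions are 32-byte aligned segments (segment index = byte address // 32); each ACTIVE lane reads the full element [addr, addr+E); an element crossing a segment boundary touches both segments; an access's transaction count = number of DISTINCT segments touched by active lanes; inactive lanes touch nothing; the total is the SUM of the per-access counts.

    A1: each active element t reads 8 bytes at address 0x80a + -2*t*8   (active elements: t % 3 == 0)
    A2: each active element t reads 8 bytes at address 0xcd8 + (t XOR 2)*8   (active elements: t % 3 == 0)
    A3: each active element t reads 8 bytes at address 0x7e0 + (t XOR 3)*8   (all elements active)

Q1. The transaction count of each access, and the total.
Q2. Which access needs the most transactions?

A1: 3 transactions
A2: 1 transaction
A3: 1 transaction

Answer: 3,1,1; total 5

Answer: A1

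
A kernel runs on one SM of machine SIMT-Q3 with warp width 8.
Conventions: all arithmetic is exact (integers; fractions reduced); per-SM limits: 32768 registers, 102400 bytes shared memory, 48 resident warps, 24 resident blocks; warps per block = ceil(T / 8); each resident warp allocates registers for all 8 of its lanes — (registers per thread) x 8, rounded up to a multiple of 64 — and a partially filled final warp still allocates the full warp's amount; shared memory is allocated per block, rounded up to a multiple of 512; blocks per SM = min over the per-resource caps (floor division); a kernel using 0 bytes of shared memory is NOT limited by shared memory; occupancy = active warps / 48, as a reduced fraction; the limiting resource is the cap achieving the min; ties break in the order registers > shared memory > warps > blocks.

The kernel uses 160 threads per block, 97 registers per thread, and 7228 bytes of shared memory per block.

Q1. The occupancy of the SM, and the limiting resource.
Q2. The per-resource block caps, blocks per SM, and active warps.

Answer: occupancy 5/12, limited by registers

registers: 1 block
shared memory: 13 blocks
warps: 2 blocks
blocks: 24 blocks

Answer: 1 block, 20 active warps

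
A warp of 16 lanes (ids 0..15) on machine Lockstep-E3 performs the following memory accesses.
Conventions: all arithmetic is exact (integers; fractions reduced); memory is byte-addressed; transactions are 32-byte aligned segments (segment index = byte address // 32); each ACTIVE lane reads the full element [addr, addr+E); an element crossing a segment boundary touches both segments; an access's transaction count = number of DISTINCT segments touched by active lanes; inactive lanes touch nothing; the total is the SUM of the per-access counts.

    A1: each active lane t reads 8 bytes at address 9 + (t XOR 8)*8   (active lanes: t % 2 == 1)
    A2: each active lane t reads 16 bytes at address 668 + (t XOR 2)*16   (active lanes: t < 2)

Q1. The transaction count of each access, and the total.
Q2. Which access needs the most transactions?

A1: 5 transactions
A2: 2 transactions

Answer: 5,2; total 7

Answer: A1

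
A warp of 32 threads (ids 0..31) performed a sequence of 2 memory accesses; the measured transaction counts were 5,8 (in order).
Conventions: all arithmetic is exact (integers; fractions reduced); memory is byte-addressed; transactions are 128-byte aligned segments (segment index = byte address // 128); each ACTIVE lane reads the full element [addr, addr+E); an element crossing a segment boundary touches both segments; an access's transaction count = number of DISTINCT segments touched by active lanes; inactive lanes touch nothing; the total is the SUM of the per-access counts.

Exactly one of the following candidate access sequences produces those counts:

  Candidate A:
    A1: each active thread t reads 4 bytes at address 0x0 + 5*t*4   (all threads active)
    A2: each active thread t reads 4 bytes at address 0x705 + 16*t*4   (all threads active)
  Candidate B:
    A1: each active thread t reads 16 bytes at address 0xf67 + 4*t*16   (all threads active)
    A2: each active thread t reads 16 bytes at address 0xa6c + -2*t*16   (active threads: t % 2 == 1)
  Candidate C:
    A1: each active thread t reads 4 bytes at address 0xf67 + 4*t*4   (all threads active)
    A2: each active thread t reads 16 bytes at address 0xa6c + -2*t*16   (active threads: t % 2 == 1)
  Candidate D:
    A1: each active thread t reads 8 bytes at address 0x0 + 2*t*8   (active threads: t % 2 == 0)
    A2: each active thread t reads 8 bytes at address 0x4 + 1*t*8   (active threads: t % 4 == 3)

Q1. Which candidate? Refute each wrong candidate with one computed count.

A: A2 gives 16 transactions, not 8
B: A1 gives 17 transactions, not 5
D: A1 gives 4 transactions, not 5
C: all counts match (5,8)

Answer: C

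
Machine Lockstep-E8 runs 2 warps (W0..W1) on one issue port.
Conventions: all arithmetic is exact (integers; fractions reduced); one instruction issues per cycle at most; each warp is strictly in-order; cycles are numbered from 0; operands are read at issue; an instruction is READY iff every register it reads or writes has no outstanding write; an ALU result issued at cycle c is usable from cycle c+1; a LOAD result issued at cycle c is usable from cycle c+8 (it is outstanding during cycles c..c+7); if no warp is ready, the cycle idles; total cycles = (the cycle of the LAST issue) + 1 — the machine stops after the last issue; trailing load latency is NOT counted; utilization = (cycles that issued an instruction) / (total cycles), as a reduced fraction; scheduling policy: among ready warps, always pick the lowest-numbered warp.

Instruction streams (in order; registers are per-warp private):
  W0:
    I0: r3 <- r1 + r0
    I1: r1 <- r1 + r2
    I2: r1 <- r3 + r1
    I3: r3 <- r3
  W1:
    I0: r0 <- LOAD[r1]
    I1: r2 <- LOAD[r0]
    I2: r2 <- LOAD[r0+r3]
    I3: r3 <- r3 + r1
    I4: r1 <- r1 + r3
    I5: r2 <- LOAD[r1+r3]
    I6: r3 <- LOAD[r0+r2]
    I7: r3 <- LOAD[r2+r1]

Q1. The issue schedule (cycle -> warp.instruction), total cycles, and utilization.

cycle 0: W0.I0
cycle 1: W0.I1
cycle 2: W0.I2
cycle 3: W0.I3
cycle 4: W1.I0
cycle 5: idle
cycle 6: idle
cycle 7: idle
cycle 8: idle
cycle 9: idle
cycle 10: idle
cycle 11: idle
cycle 12: W1.I1
cycle 13: idle
cycle 14: idle
cycle 15: idle
cycle 16: idle
cycle 17: idle
cycle 18: idle
cycle 19: idle
cycle 20: W1.I2
cycle 21: W1.I3
cycle 22: W1.I4
cycle 23: idle
cycle 24: idle
cycle 25: idle
cycle 26: idle
cycle 27: idle
cycle 28: W1.I5
cycle 29: idle
cycle 30: idle
cycle 31: idle
cycle 32: idle
cycle 33: idle
cycle 34: idle
cycle 35: idle
cycle 36: W1.I6
cycle 37: idle
cycle 38: idle
cycle 39: idle
cycle 40: idle
cycle 41: idle
cycle 42: idle
cycle 43: idle
cycle 44: W1.I7

Answer: 45 cycles, utilization 4/15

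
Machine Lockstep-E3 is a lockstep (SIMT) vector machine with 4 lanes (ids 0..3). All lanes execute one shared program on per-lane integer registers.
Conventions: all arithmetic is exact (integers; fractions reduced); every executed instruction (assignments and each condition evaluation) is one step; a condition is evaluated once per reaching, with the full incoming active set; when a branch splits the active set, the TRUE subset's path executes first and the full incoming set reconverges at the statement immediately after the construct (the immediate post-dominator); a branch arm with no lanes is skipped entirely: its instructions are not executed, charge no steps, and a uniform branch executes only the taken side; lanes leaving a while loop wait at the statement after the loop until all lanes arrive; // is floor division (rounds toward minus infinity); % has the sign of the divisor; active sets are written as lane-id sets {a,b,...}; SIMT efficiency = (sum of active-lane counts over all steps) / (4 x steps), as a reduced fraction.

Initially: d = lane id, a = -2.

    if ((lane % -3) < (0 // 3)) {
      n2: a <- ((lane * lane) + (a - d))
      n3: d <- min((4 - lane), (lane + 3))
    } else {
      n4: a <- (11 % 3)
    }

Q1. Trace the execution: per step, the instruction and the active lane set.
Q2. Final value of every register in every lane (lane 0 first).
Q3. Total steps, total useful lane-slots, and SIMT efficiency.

step 0: eval ((lane % -3) < (0 // 3)) {0,1,2,3}
step 1: a <- ((lane * lane) + (a - d)) {1,2}
step 2: d <- min((4 - lane), (lane + 3)) {1,2}
step 3: a <- (11 % 3)                {0,3}

Answer: 4 steps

d: 0,3,2,3
a: 2,-2,0,2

steps = 4; useful = 10; efficiency = 10/16 = 5/8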